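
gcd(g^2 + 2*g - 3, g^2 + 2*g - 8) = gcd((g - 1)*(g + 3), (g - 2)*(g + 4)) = 1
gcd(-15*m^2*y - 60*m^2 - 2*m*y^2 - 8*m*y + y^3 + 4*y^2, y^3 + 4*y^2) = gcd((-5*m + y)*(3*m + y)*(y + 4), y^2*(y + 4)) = y + 4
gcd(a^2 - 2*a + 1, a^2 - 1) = a - 1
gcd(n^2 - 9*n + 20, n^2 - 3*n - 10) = n - 5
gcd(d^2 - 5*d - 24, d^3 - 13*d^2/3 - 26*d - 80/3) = d - 8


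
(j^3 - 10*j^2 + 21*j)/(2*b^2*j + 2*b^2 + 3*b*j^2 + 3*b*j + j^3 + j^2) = j*(j^2 - 10*j + 21)/(2*b^2*j + 2*b^2 + 3*b*j^2 + 3*b*j + j^3 + j^2)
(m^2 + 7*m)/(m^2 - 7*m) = (m + 7)/(m - 7)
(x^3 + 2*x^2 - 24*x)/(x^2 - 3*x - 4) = x*(x + 6)/(x + 1)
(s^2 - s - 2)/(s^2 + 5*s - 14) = (s + 1)/(s + 7)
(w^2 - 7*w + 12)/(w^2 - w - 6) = (w - 4)/(w + 2)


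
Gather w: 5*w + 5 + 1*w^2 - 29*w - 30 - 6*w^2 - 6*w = -5*w^2 - 30*w - 25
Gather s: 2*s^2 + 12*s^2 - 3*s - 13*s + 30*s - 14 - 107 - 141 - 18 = 14*s^2 + 14*s - 280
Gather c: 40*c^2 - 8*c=40*c^2 - 8*c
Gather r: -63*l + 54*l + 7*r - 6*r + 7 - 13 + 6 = -9*l + r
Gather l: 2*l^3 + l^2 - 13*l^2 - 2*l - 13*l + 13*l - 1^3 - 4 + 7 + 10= 2*l^3 - 12*l^2 - 2*l + 12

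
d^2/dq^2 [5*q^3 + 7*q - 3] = 30*q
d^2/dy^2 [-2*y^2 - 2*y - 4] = -4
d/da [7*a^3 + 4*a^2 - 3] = a*(21*a + 8)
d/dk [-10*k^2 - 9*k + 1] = -20*k - 9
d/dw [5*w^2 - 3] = 10*w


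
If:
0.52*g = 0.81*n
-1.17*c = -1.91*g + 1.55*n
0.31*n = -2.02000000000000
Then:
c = -7.94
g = -10.15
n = -6.52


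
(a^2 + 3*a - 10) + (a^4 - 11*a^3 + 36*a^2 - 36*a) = a^4 - 11*a^3 + 37*a^2 - 33*a - 10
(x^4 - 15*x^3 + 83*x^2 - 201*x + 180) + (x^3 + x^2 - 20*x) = x^4 - 14*x^3 + 84*x^2 - 221*x + 180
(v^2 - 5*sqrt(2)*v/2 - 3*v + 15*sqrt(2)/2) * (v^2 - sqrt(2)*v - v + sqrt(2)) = v^4 - 7*sqrt(2)*v^3/2 - 4*v^3 + 8*v^2 + 14*sqrt(2)*v^2 - 20*v - 21*sqrt(2)*v/2 + 15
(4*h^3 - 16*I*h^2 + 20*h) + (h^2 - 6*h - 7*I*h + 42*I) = 4*h^3 + h^2 - 16*I*h^2 + 14*h - 7*I*h + 42*I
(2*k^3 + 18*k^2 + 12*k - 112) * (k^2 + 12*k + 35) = 2*k^5 + 42*k^4 + 298*k^3 + 662*k^2 - 924*k - 3920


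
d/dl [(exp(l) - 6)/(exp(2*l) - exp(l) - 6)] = (-(exp(l) - 6)*(2*exp(l) - 1) + exp(2*l) - exp(l) - 6)*exp(l)/(-exp(2*l) + exp(l) + 6)^2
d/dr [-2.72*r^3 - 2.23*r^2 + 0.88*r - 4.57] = -8.16*r^2 - 4.46*r + 0.88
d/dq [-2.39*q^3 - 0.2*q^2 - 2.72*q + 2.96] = -7.17*q^2 - 0.4*q - 2.72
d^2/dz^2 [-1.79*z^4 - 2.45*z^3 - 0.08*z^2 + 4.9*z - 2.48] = -21.48*z^2 - 14.7*z - 0.16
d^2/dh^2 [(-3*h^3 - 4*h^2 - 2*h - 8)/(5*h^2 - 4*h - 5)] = 2*(-253*h^3 - 1080*h^2 + 105*h - 388)/(125*h^6 - 300*h^5 - 135*h^4 + 536*h^3 + 135*h^2 - 300*h - 125)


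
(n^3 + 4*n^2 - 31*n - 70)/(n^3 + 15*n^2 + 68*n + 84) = (n - 5)/(n + 6)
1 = 1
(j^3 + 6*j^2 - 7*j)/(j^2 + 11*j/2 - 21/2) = 2*j*(j - 1)/(2*j - 3)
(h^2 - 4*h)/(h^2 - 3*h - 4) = h/(h + 1)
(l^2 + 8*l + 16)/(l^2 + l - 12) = (l + 4)/(l - 3)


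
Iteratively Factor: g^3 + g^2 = (g + 1)*(g^2) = g*(g + 1)*(g)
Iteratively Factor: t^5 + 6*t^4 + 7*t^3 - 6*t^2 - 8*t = (t + 1)*(t^4 + 5*t^3 + 2*t^2 - 8*t) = (t + 1)*(t + 4)*(t^3 + t^2 - 2*t) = (t + 1)*(t + 2)*(t + 4)*(t^2 - t) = (t - 1)*(t + 1)*(t + 2)*(t + 4)*(t)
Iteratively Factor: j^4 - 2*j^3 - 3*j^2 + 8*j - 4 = (j + 2)*(j^3 - 4*j^2 + 5*j - 2) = (j - 1)*(j + 2)*(j^2 - 3*j + 2) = (j - 2)*(j - 1)*(j + 2)*(j - 1)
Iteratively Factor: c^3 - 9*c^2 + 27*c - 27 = (c - 3)*(c^2 - 6*c + 9) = (c - 3)^2*(c - 3)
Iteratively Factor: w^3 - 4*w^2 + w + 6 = (w + 1)*(w^2 - 5*w + 6) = (w - 2)*(w + 1)*(w - 3)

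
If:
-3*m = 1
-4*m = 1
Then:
No Solution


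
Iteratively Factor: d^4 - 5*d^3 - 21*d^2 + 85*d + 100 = (d - 5)*(d^3 - 21*d - 20) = (d - 5)^2*(d^2 + 5*d + 4) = (d - 5)^2*(d + 4)*(d + 1)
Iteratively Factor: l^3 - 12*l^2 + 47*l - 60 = (l - 4)*(l^2 - 8*l + 15) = (l - 5)*(l - 4)*(l - 3)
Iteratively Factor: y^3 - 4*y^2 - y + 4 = (y - 4)*(y^2 - 1) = (y - 4)*(y - 1)*(y + 1)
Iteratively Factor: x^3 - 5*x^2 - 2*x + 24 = (x - 4)*(x^2 - x - 6) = (x - 4)*(x - 3)*(x + 2)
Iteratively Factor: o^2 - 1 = (o + 1)*(o - 1)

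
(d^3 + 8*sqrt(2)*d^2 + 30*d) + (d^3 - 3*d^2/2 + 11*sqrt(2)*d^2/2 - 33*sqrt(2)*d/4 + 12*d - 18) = 2*d^3 - 3*d^2/2 + 27*sqrt(2)*d^2/2 - 33*sqrt(2)*d/4 + 42*d - 18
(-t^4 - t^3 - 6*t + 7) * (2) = -2*t^4 - 2*t^3 - 12*t + 14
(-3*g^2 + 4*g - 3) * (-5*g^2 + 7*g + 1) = 15*g^4 - 41*g^3 + 40*g^2 - 17*g - 3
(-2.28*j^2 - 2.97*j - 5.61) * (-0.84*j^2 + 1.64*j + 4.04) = 1.9152*j^4 - 1.2444*j^3 - 9.3696*j^2 - 21.1992*j - 22.6644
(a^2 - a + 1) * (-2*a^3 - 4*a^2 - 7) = -2*a^5 - 2*a^4 + 2*a^3 - 11*a^2 + 7*a - 7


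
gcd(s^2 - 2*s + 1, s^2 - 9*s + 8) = s - 1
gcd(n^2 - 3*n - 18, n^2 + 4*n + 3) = n + 3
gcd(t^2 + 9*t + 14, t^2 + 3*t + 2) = t + 2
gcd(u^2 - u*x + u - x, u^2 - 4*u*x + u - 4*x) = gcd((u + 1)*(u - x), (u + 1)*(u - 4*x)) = u + 1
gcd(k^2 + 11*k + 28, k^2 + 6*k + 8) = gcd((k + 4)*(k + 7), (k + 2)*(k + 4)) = k + 4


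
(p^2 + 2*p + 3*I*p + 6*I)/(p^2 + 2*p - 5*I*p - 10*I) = (p + 3*I)/(p - 5*I)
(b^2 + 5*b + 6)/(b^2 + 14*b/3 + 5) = 3*(b + 2)/(3*b + 5)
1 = 1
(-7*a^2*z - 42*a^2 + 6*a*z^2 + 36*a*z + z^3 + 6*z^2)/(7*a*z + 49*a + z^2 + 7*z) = (-a*z - 6*a + z^2 + 6*z)/(z + 7)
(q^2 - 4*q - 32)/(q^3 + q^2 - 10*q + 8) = (q - 8)/(q^2 - 3*q + 2)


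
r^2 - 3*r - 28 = (r - 7)*(r + 4)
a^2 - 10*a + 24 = (a - 6)*(a - 4)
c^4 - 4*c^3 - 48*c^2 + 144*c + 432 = (c - 6)^2*(c + 2)*(c + 6)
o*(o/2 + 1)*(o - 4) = o^3/2 - o^2 - 4*o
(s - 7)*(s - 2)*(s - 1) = s^3 - 10*s^2 + 23*s - 14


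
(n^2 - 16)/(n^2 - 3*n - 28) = (n - 4)/(n - 7)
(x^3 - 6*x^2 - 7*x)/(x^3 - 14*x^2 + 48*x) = (x^2 - 6*x - 7)/(x^2 - 14*x + 48)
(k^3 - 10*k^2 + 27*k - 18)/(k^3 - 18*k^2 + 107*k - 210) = (k^2 - 4*k + 3)/(k^2 - 12*k + 35)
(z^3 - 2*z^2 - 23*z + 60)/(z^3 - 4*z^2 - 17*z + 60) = (z^2 + z - 20)/(z^2 - z - 20)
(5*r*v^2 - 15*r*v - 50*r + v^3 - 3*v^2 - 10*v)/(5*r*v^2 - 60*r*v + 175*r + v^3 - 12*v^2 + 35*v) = (v + 2)/(v - 7)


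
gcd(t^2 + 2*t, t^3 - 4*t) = t^2 + 2*t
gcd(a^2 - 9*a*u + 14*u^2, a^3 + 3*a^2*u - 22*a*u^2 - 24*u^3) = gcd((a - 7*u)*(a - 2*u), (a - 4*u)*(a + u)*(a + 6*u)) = 1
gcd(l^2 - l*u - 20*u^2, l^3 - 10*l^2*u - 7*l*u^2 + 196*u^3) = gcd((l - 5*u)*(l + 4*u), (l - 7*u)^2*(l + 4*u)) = l + 4*u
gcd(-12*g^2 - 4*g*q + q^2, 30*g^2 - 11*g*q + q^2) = -6*g + q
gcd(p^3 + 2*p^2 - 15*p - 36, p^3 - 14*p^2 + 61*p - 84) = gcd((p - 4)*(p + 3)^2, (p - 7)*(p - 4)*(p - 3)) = p - 4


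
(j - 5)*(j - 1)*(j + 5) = j^3 - j^2 - 25*j + 25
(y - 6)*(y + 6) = y^2 - 36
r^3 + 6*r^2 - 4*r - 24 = (r - 2)*(r + 2)*(r + 6)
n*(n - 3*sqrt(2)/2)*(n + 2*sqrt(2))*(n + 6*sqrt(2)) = n^4 + 13*sqrt(2)*n^3/2 - 36*sqrt(2)*n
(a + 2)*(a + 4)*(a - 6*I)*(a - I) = a^4 + 6*a^3 - 7*I*a^3 + 2*a^2 - 42*I*a^2 - 36*a - 56*I*a - 48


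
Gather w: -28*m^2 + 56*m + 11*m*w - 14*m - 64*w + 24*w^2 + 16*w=-28*m^2 + 42*m + 24*w^2 + w*(11*m - 48)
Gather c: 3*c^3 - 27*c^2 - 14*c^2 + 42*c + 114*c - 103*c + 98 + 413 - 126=3*c^3 - 41*c^2 + 53*c + 385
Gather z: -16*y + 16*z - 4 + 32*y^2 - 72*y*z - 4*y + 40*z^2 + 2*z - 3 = 32*y^2 - 20*y + 40*z^2 + z*(18 - 72*y) - 7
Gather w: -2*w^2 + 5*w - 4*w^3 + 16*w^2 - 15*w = -4*w^3 + 14*w^2 - 10*w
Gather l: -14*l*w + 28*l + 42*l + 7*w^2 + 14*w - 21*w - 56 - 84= l*(70 - 14*w) + 7*w^2 - 7*w - 140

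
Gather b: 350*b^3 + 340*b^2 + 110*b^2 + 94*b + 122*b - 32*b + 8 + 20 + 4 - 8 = 350*b^3 + 450*b^2 + 184*b + 24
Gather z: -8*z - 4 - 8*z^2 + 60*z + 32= -8*z^2 + 52*z + 28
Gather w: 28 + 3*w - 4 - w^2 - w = -w^2 + 2*w + 24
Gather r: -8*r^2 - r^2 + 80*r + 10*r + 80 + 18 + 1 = -9*r^2 + 90*r + 99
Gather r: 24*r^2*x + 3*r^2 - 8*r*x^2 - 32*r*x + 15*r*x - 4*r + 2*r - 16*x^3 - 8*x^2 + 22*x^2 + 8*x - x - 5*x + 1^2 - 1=r^2*(24*x + 3) + r*(-8*x^2 - 17*x - 2) - 16*x^3 + 14*x^2 + 2*x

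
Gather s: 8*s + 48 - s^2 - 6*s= -s^2 + 2*s + 48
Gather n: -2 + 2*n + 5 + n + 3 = 3*n + 6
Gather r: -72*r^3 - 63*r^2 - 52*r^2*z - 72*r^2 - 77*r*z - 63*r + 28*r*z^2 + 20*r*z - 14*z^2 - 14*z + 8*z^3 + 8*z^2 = -72*r^3 + r^2*(-52*z - 135) + r*(28*z^2 - 57*z - 63) + 8*z^3 - 6*z^2 - 14*z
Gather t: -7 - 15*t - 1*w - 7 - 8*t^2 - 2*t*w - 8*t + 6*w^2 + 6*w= -8*t^2 + t*(-2*w - 23) + 6*w^2 + 5*w - 14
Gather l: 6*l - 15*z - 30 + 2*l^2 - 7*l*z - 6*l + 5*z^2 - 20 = 2*l^2 - 7*l*z + 5*z^2 - 15*z - 50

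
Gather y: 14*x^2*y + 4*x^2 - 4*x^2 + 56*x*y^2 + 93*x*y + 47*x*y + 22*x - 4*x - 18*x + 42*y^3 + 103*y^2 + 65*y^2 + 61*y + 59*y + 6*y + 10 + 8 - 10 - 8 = 42*y^3 + y^2*(56*x + 168) + y*(14*x^2 + 140*x + 126)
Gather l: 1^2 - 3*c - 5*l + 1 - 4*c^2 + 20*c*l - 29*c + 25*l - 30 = -4*c^2 - 32*c + l*(20*c + 20) - 28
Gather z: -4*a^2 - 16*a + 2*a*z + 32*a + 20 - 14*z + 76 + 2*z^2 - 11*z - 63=-4*a^2 + 16*a + 2*z^2 + z*(2*a - 25) + 33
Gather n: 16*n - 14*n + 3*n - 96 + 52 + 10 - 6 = 5*n - 40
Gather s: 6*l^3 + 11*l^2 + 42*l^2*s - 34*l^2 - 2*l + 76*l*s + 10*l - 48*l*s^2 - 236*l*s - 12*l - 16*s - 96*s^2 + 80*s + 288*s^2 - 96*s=6*l^3 - 23*l^2 - 4*l + s^2*(192 - 48*l) + s*(42*l^2 - 160*l - 32)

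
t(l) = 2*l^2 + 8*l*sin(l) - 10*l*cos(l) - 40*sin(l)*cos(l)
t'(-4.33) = -4.55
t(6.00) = 11.71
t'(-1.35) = 31.57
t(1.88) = 38.71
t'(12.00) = 34.92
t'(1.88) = 64.11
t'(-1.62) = 42.65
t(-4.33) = 3.05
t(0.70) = -20.48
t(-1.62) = 15.43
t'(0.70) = 2.30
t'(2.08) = 51.22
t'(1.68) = 70.05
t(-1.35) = 25.69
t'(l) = 10*l*sin(l) + 8*l*cos(l) + 4*l + 40*sin(l)^2 + 8*sin(l) - 40*cos(l)^2 - 10*cos(l)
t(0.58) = -19.97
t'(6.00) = 7.73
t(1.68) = 25.17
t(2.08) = 50.35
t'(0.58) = -10.57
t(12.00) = 153.34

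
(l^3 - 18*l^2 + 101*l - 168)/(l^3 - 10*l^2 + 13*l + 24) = (l - 7)/(l + 1)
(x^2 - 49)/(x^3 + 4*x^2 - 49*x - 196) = 1/(x + 4)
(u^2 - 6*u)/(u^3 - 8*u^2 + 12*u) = 1/(u - 2)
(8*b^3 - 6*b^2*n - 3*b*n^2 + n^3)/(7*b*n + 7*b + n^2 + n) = (8*b^3 - 6*b^2*n - 3*b*n^2 + n^3)/(7*b*n + 7*b + n^2 + n)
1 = 1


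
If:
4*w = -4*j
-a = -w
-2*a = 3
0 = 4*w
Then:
No Solution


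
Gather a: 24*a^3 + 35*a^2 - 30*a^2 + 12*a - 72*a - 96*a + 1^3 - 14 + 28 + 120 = 24*a^3 + 5*a^2 - 156*a + 135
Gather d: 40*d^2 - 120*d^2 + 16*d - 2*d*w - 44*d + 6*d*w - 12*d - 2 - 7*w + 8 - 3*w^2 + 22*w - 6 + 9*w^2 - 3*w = -80*d^2 + d*(4*w - 40) + 6*w^2 + 12*w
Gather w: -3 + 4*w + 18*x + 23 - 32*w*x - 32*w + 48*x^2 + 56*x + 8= w*(-32*x - 28) + 48*x^2 + 74*x + 28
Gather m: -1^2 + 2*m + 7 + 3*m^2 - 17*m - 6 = 3*m^2 - 15*m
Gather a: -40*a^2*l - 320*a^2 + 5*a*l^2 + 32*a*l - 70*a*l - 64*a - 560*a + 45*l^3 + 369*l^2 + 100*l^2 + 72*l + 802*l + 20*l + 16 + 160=a^2*(-40*l - 320) + a*(5*l^2 - 38*l - 624) + 45*l^3 + 469*l^2 + 894*l + 176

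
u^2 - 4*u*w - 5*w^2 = (u - 5*w)*(u + w)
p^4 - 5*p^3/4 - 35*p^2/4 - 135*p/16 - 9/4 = (p - 4)*(p + 1/2)*(p + 3/4)*(p + 3/2)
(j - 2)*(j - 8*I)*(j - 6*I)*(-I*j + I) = -I*j^4 - 14*j^3 + 3*I*j^3 + 42*j^2 + 46*I*j^2 - 28*j - 144*I*j + 96*I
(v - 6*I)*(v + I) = v^2 - 5*I*v + 6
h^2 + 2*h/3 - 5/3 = (h - 1)*(h + 5/3)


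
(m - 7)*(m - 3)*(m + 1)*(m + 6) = m^4 - 3*m^3 - 43*m^2 + 87*m + 126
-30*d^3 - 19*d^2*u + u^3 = (-5*d + u)*(2*d + u)*(3*d + u)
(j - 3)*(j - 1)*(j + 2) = j^3 - 2*j^2 - 5*j + 6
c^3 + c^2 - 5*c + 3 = (c - 1)^2*(c + 3)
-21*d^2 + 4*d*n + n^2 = (-3*d + n)*(7*d + n)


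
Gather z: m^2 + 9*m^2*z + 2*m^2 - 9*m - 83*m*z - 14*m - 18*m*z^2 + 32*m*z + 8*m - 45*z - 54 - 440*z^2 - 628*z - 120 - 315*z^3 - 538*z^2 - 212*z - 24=3*m^2 - 15*m - 315*z^3 + z^2*(-18*m - 978) + z*(9*m^2 - 51*m - 885) - 198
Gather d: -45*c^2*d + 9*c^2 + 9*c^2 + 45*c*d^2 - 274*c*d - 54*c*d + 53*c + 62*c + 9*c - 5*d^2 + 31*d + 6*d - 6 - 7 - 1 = 18*c^2 + 124*c + d^2*(45*c - 5) + d*(-45*c^2 - 328*c + 37) - 14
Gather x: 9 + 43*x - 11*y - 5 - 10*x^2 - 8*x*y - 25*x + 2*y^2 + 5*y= -10*x^2 + x*(18 - 8*y) + 2*y^2 - 6*y + 4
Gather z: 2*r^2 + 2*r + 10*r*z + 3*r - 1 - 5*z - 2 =2*r^2 + 5*r + z*(10*r - 5) - 3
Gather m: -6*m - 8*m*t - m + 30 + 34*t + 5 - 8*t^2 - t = m*(-8*t - 7) - 8*t^2 + 33*t + 35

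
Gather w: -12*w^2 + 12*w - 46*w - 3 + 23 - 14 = -12*w^2 - 34*w + 6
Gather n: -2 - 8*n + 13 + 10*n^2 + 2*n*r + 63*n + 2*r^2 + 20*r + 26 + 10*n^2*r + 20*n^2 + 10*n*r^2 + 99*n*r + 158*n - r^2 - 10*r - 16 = n^2*(10*r + 30) + n*(10*r^2 + 101*r + 213) + r^2 + 10*r + 21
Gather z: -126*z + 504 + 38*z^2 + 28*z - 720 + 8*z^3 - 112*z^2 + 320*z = 8*z^3 - 74*z^2 + 222*z - 216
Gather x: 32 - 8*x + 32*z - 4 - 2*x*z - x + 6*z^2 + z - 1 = x*(-2*z - 9) + 6*z^2 + 33*z + 27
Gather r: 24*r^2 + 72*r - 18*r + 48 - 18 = 24*r^2 + 54*r + 30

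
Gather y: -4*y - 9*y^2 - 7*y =-9*y^2 - 11*y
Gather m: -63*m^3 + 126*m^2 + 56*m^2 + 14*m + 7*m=-63*m^3 + 182*m^2 + 21*m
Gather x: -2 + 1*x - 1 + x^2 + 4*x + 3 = x^2 + 5*x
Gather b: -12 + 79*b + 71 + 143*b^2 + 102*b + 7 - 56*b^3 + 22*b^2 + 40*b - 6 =-56*b^3 + 165*b^2 + 221*b + 60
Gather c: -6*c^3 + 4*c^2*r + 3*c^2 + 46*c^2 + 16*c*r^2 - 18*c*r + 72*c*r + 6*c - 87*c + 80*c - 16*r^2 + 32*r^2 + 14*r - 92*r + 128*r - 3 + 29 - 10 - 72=-6*c^3 + c^2*(4*r + 49) + c*(16*r^2 + 54*r - 1) + 16*r^2 + 50*r - 56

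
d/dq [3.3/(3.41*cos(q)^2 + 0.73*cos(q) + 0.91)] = (22.506*cos(q) + 2.409)*sin(q)/(3.41*cos(q)^2 + 0.73*cos(q) + 0.91)^2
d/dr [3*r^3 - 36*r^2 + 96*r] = 9*r^2 - 72*r + 96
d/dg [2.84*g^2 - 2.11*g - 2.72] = 5.68*g - 2.11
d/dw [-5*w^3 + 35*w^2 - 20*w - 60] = -15*w^2 + 70*w - 20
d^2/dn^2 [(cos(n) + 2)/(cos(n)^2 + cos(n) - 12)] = (-9*(1 - cos(2*n))^2*cos(n)/4 - 7*(1 - cos(2*n))^2/4 - 281*cos(n)/2 - 56*cos(2*n) - 21*cos(3*n) + cos(5*n)/2 + 27)/((cos(n) - 3)^3*(cos(n) + 4)^3)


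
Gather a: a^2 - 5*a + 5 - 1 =a^2 - 5*a + 4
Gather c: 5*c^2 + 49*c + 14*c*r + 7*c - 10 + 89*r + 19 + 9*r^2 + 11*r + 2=5*c^2 + c*(14*r + 56) + 9*r^2 + 100*r + 11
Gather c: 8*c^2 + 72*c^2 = 80*c^2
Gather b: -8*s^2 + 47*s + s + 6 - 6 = -8*s^2 + 48*s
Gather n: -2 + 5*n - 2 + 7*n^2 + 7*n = 7*n^2 + 12*n - 4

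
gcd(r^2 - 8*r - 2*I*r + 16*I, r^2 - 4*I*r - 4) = r - 2*I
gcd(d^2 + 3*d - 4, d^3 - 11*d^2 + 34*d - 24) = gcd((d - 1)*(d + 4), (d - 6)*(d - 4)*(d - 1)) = d - 1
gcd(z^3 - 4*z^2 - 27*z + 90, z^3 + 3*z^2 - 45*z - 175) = z + 5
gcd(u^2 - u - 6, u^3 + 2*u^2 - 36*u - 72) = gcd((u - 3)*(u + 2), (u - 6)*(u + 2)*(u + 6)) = u + 2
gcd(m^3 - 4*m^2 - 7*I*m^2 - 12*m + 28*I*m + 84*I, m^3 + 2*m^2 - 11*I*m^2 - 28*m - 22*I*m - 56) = m^2 + m*(2 - 7*I) - 14*I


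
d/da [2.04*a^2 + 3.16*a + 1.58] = 4.08*a + 3.16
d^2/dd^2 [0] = 0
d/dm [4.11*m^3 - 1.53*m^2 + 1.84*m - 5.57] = 12.33*m^2 - 3.06*m + 1.84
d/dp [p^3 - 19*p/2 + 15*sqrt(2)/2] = 3*p^2 - 19/2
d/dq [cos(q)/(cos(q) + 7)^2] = (cos(q) - 7)*sin(q)/(cos(q) + 7)^3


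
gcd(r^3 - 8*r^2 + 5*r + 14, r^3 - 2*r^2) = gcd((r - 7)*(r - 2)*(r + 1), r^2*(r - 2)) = r - 2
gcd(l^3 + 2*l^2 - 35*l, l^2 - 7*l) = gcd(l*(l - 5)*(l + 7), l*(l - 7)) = l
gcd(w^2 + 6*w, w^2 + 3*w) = w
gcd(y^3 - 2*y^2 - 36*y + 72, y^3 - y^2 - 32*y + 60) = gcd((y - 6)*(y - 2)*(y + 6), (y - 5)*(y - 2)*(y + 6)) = y^2 + 4*y - 12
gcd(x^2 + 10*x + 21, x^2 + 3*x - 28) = x + 7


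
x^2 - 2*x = x*(x - 2)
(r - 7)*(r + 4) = r^2 - 3*r - 28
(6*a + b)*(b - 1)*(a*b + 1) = 6*a^2*b^2 - 6*a^2*b + a*b^3 - a*b^2 + 6*a*b - 6*a + b^2 - b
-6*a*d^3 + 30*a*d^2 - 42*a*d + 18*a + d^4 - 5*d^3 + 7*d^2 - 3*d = (-6*a + d)*(d - 3)*(d - 1)^2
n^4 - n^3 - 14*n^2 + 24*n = n*(n - 3)*(n - 2)*(n + 4)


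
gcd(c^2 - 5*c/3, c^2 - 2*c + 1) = 1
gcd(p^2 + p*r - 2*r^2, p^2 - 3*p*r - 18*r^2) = 1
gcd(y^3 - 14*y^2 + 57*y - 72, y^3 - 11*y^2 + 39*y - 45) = y^2 - 6*y + 9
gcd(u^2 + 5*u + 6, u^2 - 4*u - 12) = u + 2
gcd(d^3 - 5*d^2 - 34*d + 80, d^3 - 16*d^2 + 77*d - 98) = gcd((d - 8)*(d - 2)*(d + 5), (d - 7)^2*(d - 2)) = d - 2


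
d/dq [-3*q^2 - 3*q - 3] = -6*q - 3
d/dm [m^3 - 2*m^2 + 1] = m*(3*m - 4)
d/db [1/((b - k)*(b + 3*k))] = ((-b + k)*(b + 3*k) - (b - k)^2)/((b - k)^3*(b + 3*k)^2)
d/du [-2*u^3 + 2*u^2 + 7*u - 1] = -6*u^2 + 4*u + 7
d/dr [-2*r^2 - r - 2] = -4*r - 1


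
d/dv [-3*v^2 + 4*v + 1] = 4 - 6*v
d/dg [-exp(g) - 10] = -exp(g)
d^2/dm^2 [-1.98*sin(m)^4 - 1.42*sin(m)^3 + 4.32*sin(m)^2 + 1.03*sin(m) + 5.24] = 31.68*sin(m)^4 + 12.78*sin(m)^3 - 41.04*sin(m)^2 - 9.55*sin(m) + 8.64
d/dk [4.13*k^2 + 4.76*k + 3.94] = 8.26*k + 4.76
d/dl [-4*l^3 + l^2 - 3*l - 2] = -12*l^2 + 2*l - 3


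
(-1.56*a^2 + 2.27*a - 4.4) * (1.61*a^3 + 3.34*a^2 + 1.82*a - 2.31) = -2.5116*a^5 - 1.5557*a^4 - 2.3414*a^3 - 6.961*a^2 - 13.2517*a + 10.164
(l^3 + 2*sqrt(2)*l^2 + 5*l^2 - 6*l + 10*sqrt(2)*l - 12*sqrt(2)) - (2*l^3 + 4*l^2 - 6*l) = -l^3 + l^2 + 2*sqrt(2)*l^2 + 10*sqrt(2)*l - 12*sqrt(2)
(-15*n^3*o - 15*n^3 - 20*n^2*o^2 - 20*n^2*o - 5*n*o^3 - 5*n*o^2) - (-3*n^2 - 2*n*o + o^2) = -15*n^3*o - 15*n^3 - 20*n^2*o^2 - 20*n^2*o + 3*n^2 - 5*n*o^3 - 5*n*o^2 + 2*n*o - o^2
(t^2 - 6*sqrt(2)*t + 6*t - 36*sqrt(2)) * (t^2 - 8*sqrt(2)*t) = t^4 - 14*sqrt(2)*t^3 + 6*t^3 - 84*sqrt(2)*t^2 + 96*t^2 + 576*t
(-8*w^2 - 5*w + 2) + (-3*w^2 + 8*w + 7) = -11*w^2 + 3*w + 9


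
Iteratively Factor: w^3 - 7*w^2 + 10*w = (w - 5)*(w^2 - 2*w) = (w - 5)*(w - 2)*(w)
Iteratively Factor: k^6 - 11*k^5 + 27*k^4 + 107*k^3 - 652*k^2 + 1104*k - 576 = (k - 1)*(k^5 - 10*k^4 + 17*k^3 + 124*k^2 - 528*k + 576) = (k - 3)*(k - 1)*(k^4 - 7*k^3 - 4*k^2 + 112*k - 192) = (k - 4)*(k - 3)*(k - 1)*(k^3 - 3*k^2 - 16*k + 48) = (k - 4)*(k - 3)^2*(k - 1)*(k^2 - 16) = (k - 4)*(k - 3)^2*(k - 1)*(k + 4)*(k - 4)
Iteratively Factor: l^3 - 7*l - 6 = (l - 3)*(l^2 + 3*l + 2) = (l - 3)*(l + 2)*(l + 1)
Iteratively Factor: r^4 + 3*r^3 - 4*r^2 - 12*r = (r + 2)*(r^3 + r^2 - 6*r) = r*(r + 2)*(r^2 + r - 6) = r*(r - 2)*(r + 2)*(r + 3)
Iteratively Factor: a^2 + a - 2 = (a - 1)*(a + 2)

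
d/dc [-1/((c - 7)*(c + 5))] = 2*(c - 1)/((c - 7)^2*(c + 5)^2)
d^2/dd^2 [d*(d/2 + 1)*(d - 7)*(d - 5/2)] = 6*d^2 - 45*d/2 - 3/2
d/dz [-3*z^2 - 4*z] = -6*z - 4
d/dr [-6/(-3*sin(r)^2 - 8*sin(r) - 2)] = -12*(3*sin(r) + 4)*cos(r)/(3*sin(r)^2 + 8*sin(r) + 2)^2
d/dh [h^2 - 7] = 2*h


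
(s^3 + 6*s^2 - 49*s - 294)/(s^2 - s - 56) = (s^2 - s - 42)/(s - 8)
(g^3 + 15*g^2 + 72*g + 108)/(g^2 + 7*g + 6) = (g^2 + 9*g + 18)/(g + 1)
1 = 1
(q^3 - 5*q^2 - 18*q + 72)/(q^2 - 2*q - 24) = q - 3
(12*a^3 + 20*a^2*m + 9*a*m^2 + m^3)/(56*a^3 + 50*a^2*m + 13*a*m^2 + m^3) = (6*a^2 + 7*a*m + m^2)/(28*a^2 + 11*a*m + m^2)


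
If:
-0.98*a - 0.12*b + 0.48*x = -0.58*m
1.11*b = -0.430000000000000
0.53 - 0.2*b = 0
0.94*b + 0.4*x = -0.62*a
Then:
No Solution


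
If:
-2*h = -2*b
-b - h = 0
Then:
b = 0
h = 0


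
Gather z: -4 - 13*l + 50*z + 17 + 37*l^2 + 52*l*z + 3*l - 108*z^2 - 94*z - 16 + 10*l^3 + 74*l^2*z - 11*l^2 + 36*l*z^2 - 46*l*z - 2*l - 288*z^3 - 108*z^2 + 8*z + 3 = 10*l^3 + 26*l^2 - 12*l - 288*z^3 + z^2*(36*l - 216) + z*(74*l^2 + 6*l - 36)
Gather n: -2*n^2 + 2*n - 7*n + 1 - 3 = -2*n^2 - 5*n - 2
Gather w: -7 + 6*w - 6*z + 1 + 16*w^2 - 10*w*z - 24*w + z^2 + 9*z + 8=16*w^2 + w*(-10*z - 18) + z^2 + 3*z + 2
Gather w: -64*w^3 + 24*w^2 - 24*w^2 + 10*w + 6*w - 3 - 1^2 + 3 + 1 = -64*w^3 + 16*w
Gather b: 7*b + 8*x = 7*b + 8*x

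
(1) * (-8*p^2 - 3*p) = -8*p^2 - 3*p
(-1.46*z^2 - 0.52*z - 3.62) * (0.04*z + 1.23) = -0.0584*z^3 - 1.8166*z^2 - 0.7844*z - 4.4526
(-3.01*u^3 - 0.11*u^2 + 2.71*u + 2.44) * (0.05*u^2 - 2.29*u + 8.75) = -0.1505*u^5 + 6.8874*u^4 - 25.9501*u^3 - 7.0464*u^2 + 18.1249*u + 21.35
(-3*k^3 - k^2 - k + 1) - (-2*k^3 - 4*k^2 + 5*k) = -k^3 + 3*k^2 - 6*k + 1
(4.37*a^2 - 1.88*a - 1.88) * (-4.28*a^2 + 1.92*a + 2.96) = -18.7036*a^4 + 16.4368*a^3 + 17.372*a^2 - 9.1744*a - 5.5648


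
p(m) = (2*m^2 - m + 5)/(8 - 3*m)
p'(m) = (4*m - 1)/(8 - 3*m) + 3*(2*m^2 - m + 5)/(8 - 3*m)^2 = (-6*m^2 + 32*m + 7)/(9*m^2 - 48*m + 64)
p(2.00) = 5.50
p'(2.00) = 11.75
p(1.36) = 1.87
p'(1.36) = 2.57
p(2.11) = 7.06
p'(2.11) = 17.14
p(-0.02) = 0.62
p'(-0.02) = 0.10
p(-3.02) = 1.54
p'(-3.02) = -0.50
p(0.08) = 0.64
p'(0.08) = 0.16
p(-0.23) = 0.61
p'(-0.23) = -0.01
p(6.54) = -7.23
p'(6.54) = -0.30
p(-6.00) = 3.19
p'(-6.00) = -0.59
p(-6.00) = 3.19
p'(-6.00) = -0.59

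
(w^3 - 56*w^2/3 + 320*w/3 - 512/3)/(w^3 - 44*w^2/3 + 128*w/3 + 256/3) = (3*w - 8)/(3*w + 4)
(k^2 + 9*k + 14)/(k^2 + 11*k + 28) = (k + 2)/(k + 4)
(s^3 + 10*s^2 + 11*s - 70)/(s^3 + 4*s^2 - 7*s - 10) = (s + 7)/(s + 1)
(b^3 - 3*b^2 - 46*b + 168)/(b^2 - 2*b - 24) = (b^2 + 3*b - 28)/(b + 4)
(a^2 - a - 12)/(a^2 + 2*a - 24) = (a + 3)/(a + 6)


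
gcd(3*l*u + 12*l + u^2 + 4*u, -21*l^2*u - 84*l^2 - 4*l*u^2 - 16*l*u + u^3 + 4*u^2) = 3*l*u + 12*l + u^2 + 4*u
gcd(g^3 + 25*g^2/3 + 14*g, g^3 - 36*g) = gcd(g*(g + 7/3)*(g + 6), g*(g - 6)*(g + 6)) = g^2 + 6*g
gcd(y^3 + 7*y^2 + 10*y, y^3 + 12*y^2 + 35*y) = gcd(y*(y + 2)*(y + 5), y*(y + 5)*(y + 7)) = y^2 + 5*y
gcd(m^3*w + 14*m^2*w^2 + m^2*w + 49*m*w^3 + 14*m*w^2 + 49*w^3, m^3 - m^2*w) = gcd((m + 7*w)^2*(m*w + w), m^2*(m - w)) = 1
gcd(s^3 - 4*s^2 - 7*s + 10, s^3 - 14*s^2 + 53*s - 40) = s^2 - 6*s + 5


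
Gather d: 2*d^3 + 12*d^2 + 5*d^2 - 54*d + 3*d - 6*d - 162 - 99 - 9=2*d^3 + 17*d^2 - 57*d - 270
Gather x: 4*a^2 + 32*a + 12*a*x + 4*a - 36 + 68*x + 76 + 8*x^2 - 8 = 4*a^2 + 36*a + 8*x^2 + x*(12*a + 68) + 32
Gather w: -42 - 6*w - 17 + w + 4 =-5*w - 55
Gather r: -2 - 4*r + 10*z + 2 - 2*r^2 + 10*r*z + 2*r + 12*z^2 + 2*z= -2*r^2 + r*(10*z - 2) + 12*z^2 + 12*z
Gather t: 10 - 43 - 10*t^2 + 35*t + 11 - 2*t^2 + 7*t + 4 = -12*t^2 + 42*t - 18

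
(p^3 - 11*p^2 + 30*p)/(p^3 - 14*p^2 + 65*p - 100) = p*(p - 6)/(p^2 - 9*p + 20)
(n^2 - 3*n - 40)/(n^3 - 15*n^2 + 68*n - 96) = (n + 5)/(n^2 - 7*n + 12)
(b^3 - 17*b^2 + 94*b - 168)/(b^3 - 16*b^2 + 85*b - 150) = (b^2 - 11*b + 28)/(b^2 - 10*b + 25)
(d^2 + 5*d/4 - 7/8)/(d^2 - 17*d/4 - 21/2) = (d - 1/2)/(d - 6)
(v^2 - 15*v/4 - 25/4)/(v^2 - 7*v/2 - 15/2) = (4*v + 5)/(2*(2*v + 3))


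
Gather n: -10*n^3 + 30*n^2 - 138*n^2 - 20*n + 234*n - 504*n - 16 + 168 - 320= -10*n^3 - 108*n^2 - 290*n - 168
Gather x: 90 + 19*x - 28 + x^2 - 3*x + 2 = x^2 + 16*x + 64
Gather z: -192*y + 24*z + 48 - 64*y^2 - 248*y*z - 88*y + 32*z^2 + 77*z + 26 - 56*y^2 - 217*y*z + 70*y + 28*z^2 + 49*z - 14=-120*y^2 - 210*y + 60*z^2 + z*(150 - 465*y) + 60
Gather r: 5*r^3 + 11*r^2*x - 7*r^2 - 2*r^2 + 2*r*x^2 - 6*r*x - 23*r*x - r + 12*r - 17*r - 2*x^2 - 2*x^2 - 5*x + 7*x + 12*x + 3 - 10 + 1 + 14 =5*r^3 + r^2*(11*x - 9) + r*(2*x^2 - 29*x - 6) - 4*x^2 + 14*x + 8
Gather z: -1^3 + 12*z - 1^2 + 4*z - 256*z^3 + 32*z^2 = -256*z^3 + 32*z^2 + 16*z - 2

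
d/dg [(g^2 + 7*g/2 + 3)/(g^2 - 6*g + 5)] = (-19*g^2 + 8*g + 71)/(2*(g^4 - 12*g^3 + 46*g^2 - 60*g + 25))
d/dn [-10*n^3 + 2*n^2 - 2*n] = -30*n^2 + 4*n - 2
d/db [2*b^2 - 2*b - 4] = 4*b - 2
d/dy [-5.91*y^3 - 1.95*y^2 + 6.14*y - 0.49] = -17.73*y^2 - 3.9*y + 6.14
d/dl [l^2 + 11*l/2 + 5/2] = 2*l + 11/2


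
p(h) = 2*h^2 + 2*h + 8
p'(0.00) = 2.00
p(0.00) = 8.00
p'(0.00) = 2.00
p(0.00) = 8.00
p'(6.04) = 26.16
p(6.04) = 93.04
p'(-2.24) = -6.96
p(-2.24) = 13.56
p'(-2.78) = -9.12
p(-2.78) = 17.90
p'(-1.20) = -2.80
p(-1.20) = 8.48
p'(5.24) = 22.96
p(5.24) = 73.40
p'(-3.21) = -10.84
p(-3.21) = 22.19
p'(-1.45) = -3.80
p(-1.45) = 9.30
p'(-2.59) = -8.36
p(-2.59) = 16.24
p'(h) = 4*h + 2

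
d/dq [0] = 0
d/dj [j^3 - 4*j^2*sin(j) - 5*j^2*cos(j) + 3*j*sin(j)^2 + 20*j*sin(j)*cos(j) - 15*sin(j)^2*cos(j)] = 5*j^2*sin(j) - 4*j^2*cos(j) + 3*j^2 - 8*j*sin(j) + 3*j*sin(2*j) - 10*j*cos(j) + 20*j*cos(2*j) + 15*sin(j)/4 + 10*sin(2*j) - 45*sin(3*j)/4 - 3*cos(2*j)/2 + 3/2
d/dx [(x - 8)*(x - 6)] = 2*x - 14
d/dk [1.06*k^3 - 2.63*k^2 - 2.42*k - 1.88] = 3.18*k^2 - 5.26*k - 2.42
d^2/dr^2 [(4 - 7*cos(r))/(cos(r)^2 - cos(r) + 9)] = (-63*sin(r)^4*cos(r) + 9*sin(r)^4 + 209*sin(r)^2 - 1193*cos(r)/2 + 81*cos(3*r) + 7*cos(5*r)/2 - 28)/(sin(r)^2 + cos(r) - 10)^3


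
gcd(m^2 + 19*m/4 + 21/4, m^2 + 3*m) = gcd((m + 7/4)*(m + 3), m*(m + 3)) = m + 3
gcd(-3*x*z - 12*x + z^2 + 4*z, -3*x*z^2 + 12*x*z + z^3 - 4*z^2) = 3*x - z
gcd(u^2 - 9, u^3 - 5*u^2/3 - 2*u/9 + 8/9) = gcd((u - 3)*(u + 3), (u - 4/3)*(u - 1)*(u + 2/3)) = 1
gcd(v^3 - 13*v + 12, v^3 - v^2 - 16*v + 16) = v^2 + 3*v - 4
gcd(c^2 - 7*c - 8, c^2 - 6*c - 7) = c + 1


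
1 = 1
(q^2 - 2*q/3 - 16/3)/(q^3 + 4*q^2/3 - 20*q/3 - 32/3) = 1/(q + 2)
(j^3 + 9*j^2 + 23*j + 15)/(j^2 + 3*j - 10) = (j^2 + 4*j + 3)/(j - 2)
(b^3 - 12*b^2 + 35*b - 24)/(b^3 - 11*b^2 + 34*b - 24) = (b^2 - 11*b + 24)/(b^2 - 10*b + 24)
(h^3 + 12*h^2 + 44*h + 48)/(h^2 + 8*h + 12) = h + 4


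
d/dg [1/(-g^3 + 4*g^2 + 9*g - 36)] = (3*g^2 - 8*g - 9)/(g^3 - 4*g^2 - 9*g + 36)^2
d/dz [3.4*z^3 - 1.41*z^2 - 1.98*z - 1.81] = 10.2*z^2 - 2.82*z - 1.98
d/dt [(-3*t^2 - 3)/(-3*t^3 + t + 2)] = 3*(-2*t*(-3*t^3 + t + 2) - (t^2 + 1)*(9*t^2 - 1))/(-3*t^3 + t + 2)^2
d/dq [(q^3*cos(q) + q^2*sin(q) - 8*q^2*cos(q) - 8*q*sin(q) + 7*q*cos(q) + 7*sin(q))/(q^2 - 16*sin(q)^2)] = (-2*(q - 8*sin(2*q))*(q^3*cos(q) + q^2*sin(q) - 8*q^2*cos(q) - 8*q*sin(q) + 7*q*cos(q) + 7*sin(q)) + (q^2 - 16*sin(q)^2)*(-q^3*sin(q) + 8*q^2*sin(q) + 4*q^2*cos(q) - 5*q*sin(q) - 24*q*cos(q) - 8*sin(q) + 14*cos(q)))/(q^2 - 16*sin(q)^2)^2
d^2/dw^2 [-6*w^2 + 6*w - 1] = -12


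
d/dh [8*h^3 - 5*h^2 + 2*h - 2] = 24*h^2 - 10*h + 2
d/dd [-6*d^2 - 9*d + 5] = -12*d - 9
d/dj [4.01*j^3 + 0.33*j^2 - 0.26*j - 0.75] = 12.03*j^2 + 0.66*j - 0.26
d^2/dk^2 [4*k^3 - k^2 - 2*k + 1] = 24*k - 2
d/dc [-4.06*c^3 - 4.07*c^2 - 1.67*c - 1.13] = -12.18*c^2 - 8.14*c - 1.67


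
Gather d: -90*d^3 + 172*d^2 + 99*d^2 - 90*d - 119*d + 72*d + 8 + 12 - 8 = -90*d^3 + 271*d^2 - 137*d + 12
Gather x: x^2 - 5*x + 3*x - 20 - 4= x^2 - 2*x - 24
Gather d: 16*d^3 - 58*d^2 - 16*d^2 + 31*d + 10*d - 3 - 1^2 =16*d^3 - 74*d^2 + 41*d - 4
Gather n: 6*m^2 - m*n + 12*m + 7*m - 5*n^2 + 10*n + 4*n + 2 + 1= 6*m^2 + 19*m - 5*n^2 + n*(14 - m) + 3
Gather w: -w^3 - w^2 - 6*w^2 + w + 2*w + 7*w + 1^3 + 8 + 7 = -w^3 - 7*w^2 + 10*w + 16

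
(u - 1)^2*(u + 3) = u^3 + u^2 - 5*u + 3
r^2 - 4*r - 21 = (r - 7)*(r + 3)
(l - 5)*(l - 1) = l^2 - 6*l + 5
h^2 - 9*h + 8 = (h - 8)*(h - 1)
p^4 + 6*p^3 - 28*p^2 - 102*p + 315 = (p - 3)^2*(p + 5)*(p + 7)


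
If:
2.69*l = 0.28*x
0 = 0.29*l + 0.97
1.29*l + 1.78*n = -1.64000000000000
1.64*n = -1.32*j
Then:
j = -1.87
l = -3.34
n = 1.50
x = -32.13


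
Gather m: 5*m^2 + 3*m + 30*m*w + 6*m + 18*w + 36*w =5*m^2 + m*(30*w + 9) + 54*w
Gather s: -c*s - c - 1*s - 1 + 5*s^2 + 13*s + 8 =-c + 5*s^2 + s*(12 - c) + 7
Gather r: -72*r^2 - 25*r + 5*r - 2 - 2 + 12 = -72*r^2 - 20*r + 8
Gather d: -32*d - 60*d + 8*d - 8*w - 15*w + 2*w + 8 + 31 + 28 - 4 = -84*d - 21*w + 63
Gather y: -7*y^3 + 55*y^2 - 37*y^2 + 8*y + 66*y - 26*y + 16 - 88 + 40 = -7*y^3 + 18*y^2 + 48*y - 32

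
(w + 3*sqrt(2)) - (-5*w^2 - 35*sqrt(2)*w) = 5*w^2 + w + 35*sqrt(2)*w + 3*sqrt(2)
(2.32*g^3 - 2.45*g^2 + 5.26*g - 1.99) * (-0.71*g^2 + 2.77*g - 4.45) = -1.6472*g^5 + 8.1659*g^4 - 20.8451*g^3 + 26.8856*g^2 - 28.9193*g + 8.8555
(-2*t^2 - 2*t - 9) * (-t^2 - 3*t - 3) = 2*t^4 + 8*t^3 + 21*t^2 + 33*t + 27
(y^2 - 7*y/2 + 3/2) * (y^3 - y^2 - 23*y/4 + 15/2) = y^5 - 9*y^4/2 - 3*y^3/4 + 209*y^2/8 - 279*y/8 + 45/4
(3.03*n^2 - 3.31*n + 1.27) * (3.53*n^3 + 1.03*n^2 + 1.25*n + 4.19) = 10.6959*n^5 - 8.5634*n^4 + 4.8613*n^3 + 9.8663*n^2 - 12.2814*n + 5.3213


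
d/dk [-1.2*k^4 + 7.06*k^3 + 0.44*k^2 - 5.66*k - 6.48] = -4.8*k^3 + 21.18*k^2 + 0.88*k - 5.66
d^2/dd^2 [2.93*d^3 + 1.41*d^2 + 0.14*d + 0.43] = 17.58*d + 2.82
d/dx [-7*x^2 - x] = -14*x - 1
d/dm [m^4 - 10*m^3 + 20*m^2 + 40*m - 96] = 4*m^3 - 30*m^2 + 40*m + 40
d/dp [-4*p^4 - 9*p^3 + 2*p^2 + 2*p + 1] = -16*p^3 - 27*p^2 + 4*p + 2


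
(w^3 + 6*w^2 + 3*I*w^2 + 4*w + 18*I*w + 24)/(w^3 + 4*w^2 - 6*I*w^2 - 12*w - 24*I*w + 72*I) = (w^2 + 3*I*w + 4)/(w^2 + w*(-2 - 6*I) + 12*I)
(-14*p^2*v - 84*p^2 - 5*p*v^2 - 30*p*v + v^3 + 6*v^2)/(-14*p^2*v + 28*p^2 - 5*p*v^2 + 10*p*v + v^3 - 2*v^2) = (v + 6)/(v - 2)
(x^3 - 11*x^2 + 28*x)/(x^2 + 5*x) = (x^2 - 11*x + 28)/(x + 5)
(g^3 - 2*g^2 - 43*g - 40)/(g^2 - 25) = (g^2 - 7*g - 8)/(g - 5)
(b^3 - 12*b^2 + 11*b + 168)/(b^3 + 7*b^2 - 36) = (b^2 - 15*b + 56)/(b^2 + 4*b - 12)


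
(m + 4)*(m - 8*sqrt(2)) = m^2 - 8*sqrt(2)*m + 4*m - 32*sqrt(2)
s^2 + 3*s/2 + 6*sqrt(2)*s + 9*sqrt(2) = (s + 3/2)*(s + 6*sqrt(2))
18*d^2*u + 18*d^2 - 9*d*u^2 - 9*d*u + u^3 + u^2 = (-6*d + u)*(-3*d + u)*(u + 1)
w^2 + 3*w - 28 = (w - 4)*(w + 7)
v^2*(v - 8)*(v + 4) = v^4 - 4*v^3 - 32*v^2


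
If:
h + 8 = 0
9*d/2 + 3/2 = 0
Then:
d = -1/3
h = -8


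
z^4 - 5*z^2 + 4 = (z - 2)*(z - 1)*(z + 1)*(z + 2)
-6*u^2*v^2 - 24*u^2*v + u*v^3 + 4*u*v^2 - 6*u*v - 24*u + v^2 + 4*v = (-6*u + v)*(v + 4)*(u*v + 1)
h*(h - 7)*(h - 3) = h^3 - 10*h^2 + 21*h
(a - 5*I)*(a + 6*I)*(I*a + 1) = I*a^3 + 31*I*a + 30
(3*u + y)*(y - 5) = 3*u*y - 15*u + y^2 - 5*y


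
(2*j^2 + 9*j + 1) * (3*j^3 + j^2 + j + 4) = 6*j^5 + 29*j^4 + 14*j^3 + 18*j^2 + 37*j + 4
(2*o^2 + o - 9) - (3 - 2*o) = 2*o^2 + 3*o - 12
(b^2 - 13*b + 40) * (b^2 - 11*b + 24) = b^4 - 24*b^3 + 207*b^2 - 752*b + 960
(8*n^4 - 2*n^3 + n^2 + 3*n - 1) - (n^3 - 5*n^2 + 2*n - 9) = 8*n^4 - 3*n^3 + 6*n^2 + n + 8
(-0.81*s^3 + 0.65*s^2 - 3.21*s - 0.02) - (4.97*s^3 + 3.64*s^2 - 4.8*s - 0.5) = -5.78*s^3 - 2.99*s^2 + 1.59*s + 0.48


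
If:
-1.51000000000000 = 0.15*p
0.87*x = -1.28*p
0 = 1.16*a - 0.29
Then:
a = 0.25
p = -10.07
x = 14.81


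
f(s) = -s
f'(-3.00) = -1.00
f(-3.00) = 3.00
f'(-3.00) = -1.00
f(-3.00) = 3.00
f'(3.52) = -1.00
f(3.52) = -3.52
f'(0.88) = -1.00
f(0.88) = -0.88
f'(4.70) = -1.00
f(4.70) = -4.70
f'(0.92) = -1.00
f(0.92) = -0.92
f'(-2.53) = -1.00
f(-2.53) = 2.53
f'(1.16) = -1.00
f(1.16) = -1.16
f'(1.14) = -1.00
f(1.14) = -1.14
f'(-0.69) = -1.00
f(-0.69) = 0.69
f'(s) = -1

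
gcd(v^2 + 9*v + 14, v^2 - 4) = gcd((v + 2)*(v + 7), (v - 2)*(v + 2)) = v + 2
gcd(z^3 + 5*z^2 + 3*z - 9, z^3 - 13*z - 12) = z + 3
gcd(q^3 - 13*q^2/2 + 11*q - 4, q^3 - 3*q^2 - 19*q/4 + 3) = q^2 - 9*q/2 + 2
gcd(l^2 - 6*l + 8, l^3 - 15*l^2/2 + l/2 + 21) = l - 2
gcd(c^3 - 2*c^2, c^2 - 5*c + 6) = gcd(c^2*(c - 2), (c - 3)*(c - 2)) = c - 2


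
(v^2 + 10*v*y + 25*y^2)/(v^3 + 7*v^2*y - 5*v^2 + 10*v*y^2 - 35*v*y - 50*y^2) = (v + 5*y)/(v^2 + 2*v*y - 5*v - 10*y)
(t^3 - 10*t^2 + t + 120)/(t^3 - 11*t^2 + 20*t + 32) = (t^2 - 2*t - 15)/(t^2 - 3*t - 4)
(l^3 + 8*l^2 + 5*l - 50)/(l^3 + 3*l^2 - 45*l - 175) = (l - 2)/(l - 7)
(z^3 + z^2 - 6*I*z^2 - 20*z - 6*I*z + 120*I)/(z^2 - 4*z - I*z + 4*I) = (z^2 + z*(5 - 6*I) - 30*I)/(z - I)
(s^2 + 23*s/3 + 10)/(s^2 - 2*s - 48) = (s + 5/3)/(s - 8)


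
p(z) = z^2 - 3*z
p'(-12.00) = -27.00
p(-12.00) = 180.00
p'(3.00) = 3.00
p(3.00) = 0.00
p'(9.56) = 16.12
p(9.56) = 62.71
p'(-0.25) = -3.50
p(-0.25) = 0.81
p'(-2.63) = -8.26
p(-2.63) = 14.81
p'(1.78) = 0.56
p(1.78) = -2.17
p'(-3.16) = -9.32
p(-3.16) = 19.47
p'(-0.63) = -4.26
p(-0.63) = 2.29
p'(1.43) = -0.14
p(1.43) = -2.25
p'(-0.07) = -3.14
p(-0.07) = 0.21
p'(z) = 2*z - 3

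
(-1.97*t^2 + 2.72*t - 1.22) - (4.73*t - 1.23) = -1.97*t^2 - 2.01*t + 0.01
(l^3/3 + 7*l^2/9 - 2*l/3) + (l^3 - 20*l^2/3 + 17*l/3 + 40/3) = 4*l^3/3 - 53*l^2/9 + 5*l + 40/3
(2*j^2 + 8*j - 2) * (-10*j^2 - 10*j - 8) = -20*j^4 - 100*j^3 - 76*j^2 - 44*j + 16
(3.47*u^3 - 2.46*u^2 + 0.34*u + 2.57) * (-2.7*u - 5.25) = -9.369*u^4 - 11.5755*u^3 + 11.997*u^2 - 8.724*u - 13.4925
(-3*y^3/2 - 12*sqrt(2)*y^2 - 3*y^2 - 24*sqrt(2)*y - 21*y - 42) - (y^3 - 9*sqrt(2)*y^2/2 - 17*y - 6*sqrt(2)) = -5*y^3/2 - 15*sqrt(2)*y^2/2 - 3*y^2 - 24*sqrt(2)*y - 4*y - 42 + 6*sqrt(2)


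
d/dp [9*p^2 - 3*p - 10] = 18*p - 3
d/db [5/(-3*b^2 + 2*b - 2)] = 10*(3*b - 1)/(3*b^2 - 2*b + 2)^2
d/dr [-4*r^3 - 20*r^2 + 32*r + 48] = -12*r^2 - 40*r + 32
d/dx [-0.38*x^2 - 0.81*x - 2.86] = -0.76*x - 0.81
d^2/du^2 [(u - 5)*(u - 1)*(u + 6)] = 6*u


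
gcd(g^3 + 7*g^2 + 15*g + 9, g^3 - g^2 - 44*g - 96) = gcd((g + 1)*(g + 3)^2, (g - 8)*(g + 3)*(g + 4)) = g + 3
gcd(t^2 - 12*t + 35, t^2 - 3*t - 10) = t - 5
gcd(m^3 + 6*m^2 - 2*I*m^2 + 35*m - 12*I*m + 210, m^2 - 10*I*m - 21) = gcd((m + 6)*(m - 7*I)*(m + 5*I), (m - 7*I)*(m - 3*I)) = m - 7*I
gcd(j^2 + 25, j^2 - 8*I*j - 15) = j - 5*I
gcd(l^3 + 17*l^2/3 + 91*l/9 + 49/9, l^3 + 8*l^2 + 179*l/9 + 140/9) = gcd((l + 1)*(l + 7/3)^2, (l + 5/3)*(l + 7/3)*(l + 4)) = l + 7/3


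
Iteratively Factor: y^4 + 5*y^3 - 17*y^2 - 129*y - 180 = (y + 4)*(y^3 + y^2 - 21*y - 45) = (y + 3)*(y + 4)*(y^2 - 2*y - 15) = (y - 5)*(y + 3)*(y + 4)*(y + 3)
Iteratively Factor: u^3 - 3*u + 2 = (u + 2)*(u^2 - 2*u + 1) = (u - 1)*(u + 2)*(u - 1)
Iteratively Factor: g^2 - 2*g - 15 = (g + 3)*(g - 5)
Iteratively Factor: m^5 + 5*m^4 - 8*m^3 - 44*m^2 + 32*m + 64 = (m - 2)*(m^4 + 7*m^3 + 6*m^2 - 32*m - 32) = (m - 2)^2*(m^3 + 9*m^2 + 24*m + 16) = (m - 2)^2*(m + 4)*(m^2 + 5*m + 4) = (m - 2)^2*(m + 4)^2*(m + 1)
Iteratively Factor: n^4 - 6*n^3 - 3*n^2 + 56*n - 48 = (n - 4)*(n^3 - 2*n^2 - 11*n + 12) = (n - 4)*(n + 3)*(n^2 - 5*n + 4) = (n - 4)*(n - 1)*(n + 3)*(n - 4)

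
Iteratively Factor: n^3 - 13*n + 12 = (n - 1)*(n^2 + n - 12) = (n - 3)*(n - 1)*(n + 4)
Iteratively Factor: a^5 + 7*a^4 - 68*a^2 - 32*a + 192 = (a + 3)*(a^4 + 4*a^3 - 12*a^2 - 32*a + 64) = (a - 2)*(a + 3)*(a^3 + 6*a^2 - 32) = (a - 2)*(a + 3)*(a + 4)*(a^2 + 2*a - 8) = (a - 2)^2*(a + 3)*(a + 4)*(a + 4)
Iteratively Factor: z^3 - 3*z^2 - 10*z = (z)*(z^2 - 3*z - 10) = z*(z - 5)*(z + 2)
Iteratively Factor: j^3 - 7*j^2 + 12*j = (j - 4)*(j^2 - 3*j) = j*(j - 4)*(j - 3)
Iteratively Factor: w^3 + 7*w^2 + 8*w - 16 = (w + 4)*(w^2 + 3*w - 4) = (w - 1)*(w + 4)*(w + 4)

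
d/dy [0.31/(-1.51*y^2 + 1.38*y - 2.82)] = (0.9362*y - 0.4278)/(1.51*y^2 - 1.38*y + 2.82)^2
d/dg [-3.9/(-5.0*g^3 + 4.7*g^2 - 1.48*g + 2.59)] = (-58.5*g^2 + 36.66*g - 5.772)/(5.0*g^3 - 4.7*g^2 + 1.48*g - 2.59)^2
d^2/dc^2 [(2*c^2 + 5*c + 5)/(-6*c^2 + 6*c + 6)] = 7*(-c^3 - 3*c^2 - 1)/(3*(c^6 - 3*c^5 + 5*c^3 - 3*c - 1))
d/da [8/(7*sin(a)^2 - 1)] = -224*sin(2*a)/(7*cos(2*a) - 5)^2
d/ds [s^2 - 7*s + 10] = 2*s - 7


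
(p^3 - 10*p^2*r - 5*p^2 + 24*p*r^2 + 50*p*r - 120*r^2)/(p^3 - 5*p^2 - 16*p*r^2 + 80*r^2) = (p - 6*r)/(p + 4*r)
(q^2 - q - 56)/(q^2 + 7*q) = (q - 8)/q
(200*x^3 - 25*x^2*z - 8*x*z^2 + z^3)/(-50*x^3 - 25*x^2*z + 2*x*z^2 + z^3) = (-8*x + z)/(2*x + z)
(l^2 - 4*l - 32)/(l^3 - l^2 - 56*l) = (l + 4)/(l*(l + 7))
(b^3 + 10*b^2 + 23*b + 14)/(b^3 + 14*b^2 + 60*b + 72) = (b^2 + 8*b + 7)/(b^2 + 12*b + 36)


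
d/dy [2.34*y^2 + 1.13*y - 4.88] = 4.68*y + 1.13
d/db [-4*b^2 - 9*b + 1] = -8*b - 9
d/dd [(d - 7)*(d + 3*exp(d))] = d + (d - 7)*(3*exp(d) + 1) + 3*exp(d)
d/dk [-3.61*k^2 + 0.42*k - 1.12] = 0.42 - 7.22*k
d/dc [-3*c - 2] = -3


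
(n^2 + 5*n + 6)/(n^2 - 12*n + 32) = (n^2 + 5*n + 6)/(n^2 - 12*n + 32)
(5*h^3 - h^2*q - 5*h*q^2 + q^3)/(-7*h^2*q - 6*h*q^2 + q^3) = (5*h^2 - 6*h*q + q^2)/(q*(-7*h + q))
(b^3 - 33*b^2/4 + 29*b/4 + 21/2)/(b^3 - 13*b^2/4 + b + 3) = (b - 7)/(b - 2)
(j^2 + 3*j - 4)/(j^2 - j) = (j + 4)/j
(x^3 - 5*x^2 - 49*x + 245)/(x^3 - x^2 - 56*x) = (x^2 - 12*x + 35)/(x*(x - 8))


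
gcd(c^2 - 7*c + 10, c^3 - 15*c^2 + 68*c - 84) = c - 2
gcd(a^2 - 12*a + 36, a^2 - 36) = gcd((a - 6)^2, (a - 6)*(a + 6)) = a - 6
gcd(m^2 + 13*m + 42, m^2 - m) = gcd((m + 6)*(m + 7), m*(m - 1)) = 1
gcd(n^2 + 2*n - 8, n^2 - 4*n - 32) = n + 4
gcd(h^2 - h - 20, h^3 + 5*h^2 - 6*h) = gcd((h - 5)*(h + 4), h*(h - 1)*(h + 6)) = 1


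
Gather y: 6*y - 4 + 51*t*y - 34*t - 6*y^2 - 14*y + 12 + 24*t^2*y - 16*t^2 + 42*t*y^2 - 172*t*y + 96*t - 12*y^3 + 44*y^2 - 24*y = -16*t^2 + 62*t - 12*y^3 + y^2*(42*t + 38) + y*(24*t^2 - 121*t - 32) + 8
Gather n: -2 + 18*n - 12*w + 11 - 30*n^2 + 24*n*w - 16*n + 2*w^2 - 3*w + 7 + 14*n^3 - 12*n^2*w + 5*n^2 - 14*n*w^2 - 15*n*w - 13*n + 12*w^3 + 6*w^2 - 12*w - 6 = 14*n^3 + n^2*(-12*w - 25) + n*(-14*w^2 + 9*w - 11) + 12*w^3 + 8*w^2 - 27*w + 10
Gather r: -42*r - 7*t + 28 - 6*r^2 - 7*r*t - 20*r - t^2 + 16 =-6*r^2 + r*(-7*t - 62) - t^2 - 7*t + 44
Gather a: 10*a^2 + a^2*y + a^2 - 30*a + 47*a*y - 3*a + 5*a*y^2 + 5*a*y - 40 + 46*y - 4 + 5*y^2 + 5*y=a^2*(y + 11) + a*(5*y^2 + 52*y - 33) + 5*y^2 + 51*y - 44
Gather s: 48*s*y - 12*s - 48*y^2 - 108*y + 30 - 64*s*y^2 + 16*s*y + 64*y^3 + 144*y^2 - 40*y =s*(-64*y^2 + 64*y - 12) + 64*y^3 + 96*y^2 - 148*y + 30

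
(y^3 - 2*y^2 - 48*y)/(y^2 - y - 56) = y*(y + 6)/(y + 7)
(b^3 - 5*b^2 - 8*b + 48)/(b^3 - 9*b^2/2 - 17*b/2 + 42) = 2*(b - 4)/(2*b - 7)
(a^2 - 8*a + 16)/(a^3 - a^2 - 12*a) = (a - 4)/(a*(a + 3))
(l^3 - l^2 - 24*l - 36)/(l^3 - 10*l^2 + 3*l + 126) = (l + 2)/(l - 7)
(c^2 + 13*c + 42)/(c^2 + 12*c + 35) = (c + 6)/(c + 5)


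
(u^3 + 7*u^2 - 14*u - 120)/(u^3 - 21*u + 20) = (u + 6)/(u - 1)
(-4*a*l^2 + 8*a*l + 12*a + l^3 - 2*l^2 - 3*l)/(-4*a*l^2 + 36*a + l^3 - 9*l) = (l + 1)/(l + 3)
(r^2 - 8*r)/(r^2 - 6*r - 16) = r/(r + 2)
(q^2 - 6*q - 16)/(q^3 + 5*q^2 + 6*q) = (q - 8)/(q*(q + 3))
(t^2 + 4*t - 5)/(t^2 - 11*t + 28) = (t^2 + 4*t - 5)/(t^2 - 11*t + 28)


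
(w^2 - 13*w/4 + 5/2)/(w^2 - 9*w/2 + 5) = (4*w - 5)/(2*(2*w - 5))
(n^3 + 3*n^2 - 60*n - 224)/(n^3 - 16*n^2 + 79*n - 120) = (n^2 + 11*n + 28)/(n^2 - 8*n + 15)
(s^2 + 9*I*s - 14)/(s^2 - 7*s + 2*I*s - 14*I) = (s + 7*I)/(s - 7)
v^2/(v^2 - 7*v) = v/(v - 7)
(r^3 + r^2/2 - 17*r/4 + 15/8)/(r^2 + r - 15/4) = r - 1/2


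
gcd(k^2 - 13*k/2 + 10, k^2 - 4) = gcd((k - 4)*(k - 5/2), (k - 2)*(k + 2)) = 1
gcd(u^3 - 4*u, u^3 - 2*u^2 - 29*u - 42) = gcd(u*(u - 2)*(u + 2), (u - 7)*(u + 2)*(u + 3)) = u + 2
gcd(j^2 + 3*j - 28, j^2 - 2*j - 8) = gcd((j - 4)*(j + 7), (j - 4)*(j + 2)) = j - 4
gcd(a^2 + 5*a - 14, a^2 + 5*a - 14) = a^2 + 5*a - 14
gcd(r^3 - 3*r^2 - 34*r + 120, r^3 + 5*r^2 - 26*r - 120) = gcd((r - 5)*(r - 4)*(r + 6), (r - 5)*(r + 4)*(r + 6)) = r^2 + r - 30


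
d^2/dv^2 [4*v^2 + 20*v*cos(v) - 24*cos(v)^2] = -20*v*cos(v) - 96*sin(v)^2 - 40*sin(v) + 56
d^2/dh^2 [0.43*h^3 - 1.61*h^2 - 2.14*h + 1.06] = 2.58*h - 3.22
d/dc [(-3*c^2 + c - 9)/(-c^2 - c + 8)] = (4*c^2 - 66*c - 1)/(c^4 + 2*c^3 - 15*c^2 - 16*c + 64)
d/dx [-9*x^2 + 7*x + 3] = 7 - 18*x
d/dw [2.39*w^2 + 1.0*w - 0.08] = 4.78*w + 1.0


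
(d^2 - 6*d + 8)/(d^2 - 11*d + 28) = (d - 2)/(d - 7)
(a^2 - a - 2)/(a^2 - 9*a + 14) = (a + 1)/(a - 7)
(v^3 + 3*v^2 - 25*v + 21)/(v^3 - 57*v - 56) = (v^2 - 4*v + 3)/(v^2 - 7*v - 8)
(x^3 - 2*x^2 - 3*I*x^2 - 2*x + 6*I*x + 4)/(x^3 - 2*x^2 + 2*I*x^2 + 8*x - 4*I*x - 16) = (x - I)/(x + 4*I)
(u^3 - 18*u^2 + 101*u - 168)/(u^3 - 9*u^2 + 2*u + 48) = (u - 7)/(u + 2)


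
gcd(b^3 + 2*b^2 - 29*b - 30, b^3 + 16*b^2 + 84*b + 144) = b + 6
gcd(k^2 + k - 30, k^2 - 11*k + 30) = k - 5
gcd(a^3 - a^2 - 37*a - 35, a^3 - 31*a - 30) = a^2 + 6*a + 5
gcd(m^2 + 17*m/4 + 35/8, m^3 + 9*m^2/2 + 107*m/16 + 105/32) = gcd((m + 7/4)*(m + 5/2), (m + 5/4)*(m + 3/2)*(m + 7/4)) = m + 7/4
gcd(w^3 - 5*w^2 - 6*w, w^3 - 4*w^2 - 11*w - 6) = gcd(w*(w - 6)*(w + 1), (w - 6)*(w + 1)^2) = w^2 - 5*w - 6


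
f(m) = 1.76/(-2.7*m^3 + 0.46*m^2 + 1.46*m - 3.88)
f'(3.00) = 0.03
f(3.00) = -0.03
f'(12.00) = 0.00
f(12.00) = -0.00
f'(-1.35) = 9.63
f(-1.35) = 1.08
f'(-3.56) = 0.01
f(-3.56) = 0.01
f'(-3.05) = 0.03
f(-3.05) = 0.02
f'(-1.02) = 3.39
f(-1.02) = -0.87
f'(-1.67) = 0.70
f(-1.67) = 0.23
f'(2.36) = 0.07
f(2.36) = -0.05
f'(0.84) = 0.40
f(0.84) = -0.45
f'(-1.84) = 0.35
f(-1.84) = 0.15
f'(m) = 1.76*(8.1*m^2 - 0.92*m - 1.46)/(-2.7*m^3 + 0.46*m^2 + 1.46*m - 3.88)^2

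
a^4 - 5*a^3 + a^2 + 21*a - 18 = (a - 3)^2*(a - 1)*(a + 2)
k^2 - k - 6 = (k - 3)*(k + 2)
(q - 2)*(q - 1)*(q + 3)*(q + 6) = q^4 + 6*q^3 - 7*q^2 - 36*q + 36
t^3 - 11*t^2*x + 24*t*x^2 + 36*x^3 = (t - 6*x)^2*(t + x)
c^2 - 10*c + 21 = (c - 7)*(c - 3)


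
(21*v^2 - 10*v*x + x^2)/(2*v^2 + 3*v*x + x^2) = (21*v^2 - 10*v*x + x^2)/(2*v^2 + 3*v*x + x^2)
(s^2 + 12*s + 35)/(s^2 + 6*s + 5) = (s + 7)/(s + 1)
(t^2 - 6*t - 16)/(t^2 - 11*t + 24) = (t + 2)/(t - 3)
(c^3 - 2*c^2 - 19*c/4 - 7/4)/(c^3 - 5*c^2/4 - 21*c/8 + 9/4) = 2*(4*c^3 - 8*c^2 - 19*c - 7)/(8*c^3 - 10*c^2 - 21*c + 18)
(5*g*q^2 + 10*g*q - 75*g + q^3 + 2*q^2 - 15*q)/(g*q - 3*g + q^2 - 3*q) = (5*g*q + 25*g + q^2 + 5*q)/(g + q)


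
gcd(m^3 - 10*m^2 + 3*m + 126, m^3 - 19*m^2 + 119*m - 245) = m - 7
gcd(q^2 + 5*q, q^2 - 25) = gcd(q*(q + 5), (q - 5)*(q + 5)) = q + 5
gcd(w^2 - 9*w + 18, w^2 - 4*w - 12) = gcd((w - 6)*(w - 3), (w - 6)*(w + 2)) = w - 6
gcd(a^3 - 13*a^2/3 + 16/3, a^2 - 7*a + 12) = a - 4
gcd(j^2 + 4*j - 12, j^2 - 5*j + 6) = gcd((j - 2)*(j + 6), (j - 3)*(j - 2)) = j - 2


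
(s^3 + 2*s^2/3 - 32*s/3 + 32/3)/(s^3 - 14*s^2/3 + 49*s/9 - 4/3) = 3*(s^2 + 2*s - 8)/(3*s^2 - 10*s + 3)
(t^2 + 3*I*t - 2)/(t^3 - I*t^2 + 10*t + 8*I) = 1/(t - 4*I)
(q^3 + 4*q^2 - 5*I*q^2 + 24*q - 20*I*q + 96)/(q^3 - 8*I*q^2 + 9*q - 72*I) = (q + 4)/(q - 3*I)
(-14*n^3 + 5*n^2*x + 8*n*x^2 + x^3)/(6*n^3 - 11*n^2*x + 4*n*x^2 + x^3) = (14*n^2 + 9*n*x + x^2)/(-6*n^2 + 5*n*x + x^2)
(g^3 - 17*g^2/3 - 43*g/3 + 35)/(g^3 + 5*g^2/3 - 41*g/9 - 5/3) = 3*(g - 7)/(3*g + 1)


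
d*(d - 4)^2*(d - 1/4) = d^4 - 33*d^3/4 + 18*d^2 - 4*d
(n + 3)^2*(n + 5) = n^3 + 11*n^2 + 39*n + 45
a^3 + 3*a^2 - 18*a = a*(a - 3)*(a + 6)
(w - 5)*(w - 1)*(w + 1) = w^3 - 5*w^2 - w + 5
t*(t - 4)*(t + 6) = t^3 + 2*t^2 - 24*t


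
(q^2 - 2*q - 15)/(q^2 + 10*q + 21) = (q - 5)/(q + 7)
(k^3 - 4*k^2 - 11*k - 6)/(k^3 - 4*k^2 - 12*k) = (k^2 + 2*k + 1)/(k*(k + 2))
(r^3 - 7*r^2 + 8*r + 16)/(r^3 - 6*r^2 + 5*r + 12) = (r - 4)/(r - 3)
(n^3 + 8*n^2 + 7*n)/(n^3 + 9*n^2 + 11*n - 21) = n*(n + 1)/(n^2 + 2*n - 3)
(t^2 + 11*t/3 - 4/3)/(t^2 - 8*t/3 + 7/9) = 3*(t + 4)/(3*t - 7)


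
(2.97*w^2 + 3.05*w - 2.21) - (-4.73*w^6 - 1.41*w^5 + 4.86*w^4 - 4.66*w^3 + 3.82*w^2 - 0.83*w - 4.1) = 4.73*w^6 + 1.41*w^5 - 4.86*w^4 + 4.66*w^3 - 0.85*w^2 + 3.88*w + 1.89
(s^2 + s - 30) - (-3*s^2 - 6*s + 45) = 4*s^2 + 7*s - 75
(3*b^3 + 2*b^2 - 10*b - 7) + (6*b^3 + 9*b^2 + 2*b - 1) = 9*b^3 + 11*b^2 - 8*b - 8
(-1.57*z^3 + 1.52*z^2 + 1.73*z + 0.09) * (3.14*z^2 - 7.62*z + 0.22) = -4.9298*z^5 + 16.7362*z^4 - 6.4956*z^3 - 12.5656*z^2 - 0.3052*z + 0.0198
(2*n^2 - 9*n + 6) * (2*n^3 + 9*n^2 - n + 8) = 4*n^5 - 71*n^3 + 79*n^2 - 78*n + 48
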